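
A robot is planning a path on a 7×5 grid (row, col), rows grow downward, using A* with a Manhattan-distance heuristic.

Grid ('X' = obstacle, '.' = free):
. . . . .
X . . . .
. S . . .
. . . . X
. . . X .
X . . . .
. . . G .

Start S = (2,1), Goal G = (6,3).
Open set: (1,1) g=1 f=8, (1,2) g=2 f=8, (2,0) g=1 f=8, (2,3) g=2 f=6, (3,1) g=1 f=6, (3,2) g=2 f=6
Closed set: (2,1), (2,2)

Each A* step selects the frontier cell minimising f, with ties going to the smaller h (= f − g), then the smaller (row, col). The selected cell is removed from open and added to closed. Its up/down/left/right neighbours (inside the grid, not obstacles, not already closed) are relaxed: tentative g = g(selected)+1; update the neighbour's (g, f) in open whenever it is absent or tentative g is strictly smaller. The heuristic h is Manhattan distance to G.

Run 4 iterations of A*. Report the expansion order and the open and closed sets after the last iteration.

step 1: expand (2,3) (f=6, h=4) → closed; open now [(1,1) g=1 f=8, (1,2) g=2 f=8, (1,3) g=3 f=8, (2,0) g=1 f=8, (2,4) g=3 f=8, (3,1) g=1 f=6, (3,2) g=2 f=6, (3,3) g=3 f=6]
step 2: expand (3,3) (f=6, h=3) → closed; open now [(1,1) g=1 f=8, (1,2) g=2 f=8, (1,3) g=3 f=8, (2,0) g=1 f=8, (2,4) g=3 f=8, (3,1) g=1 f=6, (3,2) g=2 f=6]
step 3: expand (3,2) (f=6, h=4) → closed; open now [(1,1) g=1 f=8, (1,2) g=2 f=8, (1,3) g=3 f=8, (2,0) g=1 f=8, (2,4) g=3 f=8, (3,1) g=1 f=6, (4,2) g=3 f=6]
step 4: expand (4,2) (f=6, h=3) → closed; open now [(1,1) g=1 f=8, (1,2) g=2 f=8, (1,3) g=3 f=8, (2,0) g=1 f=8, (2,4) g=3 f=8, (3,1) g=1 f=6, (4,1) g=4 f=8, (5,2) g=4 f=6]

order=[(2,3) → (3,3) → (3,2) → (4,2)]; open=[(1,1) g=1 f=8, (1,2) g=2 f=8, (1,3) g=3 f=8, (2,0) g=1 f=8, (2,4) g=3 f=8, (3,1) g=1 f=6, (4,1) g=4 f=8, (5,2) g=4 f=6]; closed=[(2,1), (2,2), (2,3), (3,2), (3,3), (4,2)]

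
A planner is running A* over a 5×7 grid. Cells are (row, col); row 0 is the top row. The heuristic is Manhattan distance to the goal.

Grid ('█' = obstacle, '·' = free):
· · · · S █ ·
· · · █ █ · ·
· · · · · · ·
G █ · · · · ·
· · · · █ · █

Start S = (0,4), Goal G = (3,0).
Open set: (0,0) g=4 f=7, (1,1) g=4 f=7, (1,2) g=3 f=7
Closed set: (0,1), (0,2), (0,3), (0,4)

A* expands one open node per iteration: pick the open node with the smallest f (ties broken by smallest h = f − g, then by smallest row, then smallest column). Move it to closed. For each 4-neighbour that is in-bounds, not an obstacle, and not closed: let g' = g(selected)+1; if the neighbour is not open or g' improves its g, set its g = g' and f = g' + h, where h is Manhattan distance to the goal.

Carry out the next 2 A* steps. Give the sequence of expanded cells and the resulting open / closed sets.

step 1: expand (0,0) (f=7, h=3) → closed; open now [(1,0) g=5 f=7, (1,1) g=4 f=7, (1,2) g=3 f=7]
step 2: expand (1,0) (f=7, h=2) → closed; open now [(1,1) g=4 f=7, (1,2) g=3 f=7, (2,0) g=6 f=7]

order=[(0,0) → (1,0)]; open=[(1,1) g=4 f=7, (1,2) g=3 f=7, (2,0) g=6 f=7]; closed=[(0,0), (0,1), (0,2), (0,3), (0,4), (1,0)]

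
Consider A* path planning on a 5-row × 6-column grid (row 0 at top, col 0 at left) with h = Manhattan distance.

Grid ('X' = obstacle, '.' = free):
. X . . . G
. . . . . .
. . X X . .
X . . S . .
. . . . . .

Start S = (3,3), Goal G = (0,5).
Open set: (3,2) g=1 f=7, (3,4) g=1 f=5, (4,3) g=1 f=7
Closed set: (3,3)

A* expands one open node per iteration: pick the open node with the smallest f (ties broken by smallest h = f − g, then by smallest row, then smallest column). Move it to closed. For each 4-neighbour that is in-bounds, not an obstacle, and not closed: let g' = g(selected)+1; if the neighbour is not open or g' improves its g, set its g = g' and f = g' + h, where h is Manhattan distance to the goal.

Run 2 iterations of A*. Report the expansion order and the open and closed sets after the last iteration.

order=[(3,4) → (2,4)]; open=[(1,4) g=3 f=5, (2,5) g=3 f=5, (3,2) g=1 f=7, (3,5) g=2 f=5, (4,3) g=1 f=7, (4,4) g=2 f=7]; closed=[(2,4), (3,3), (3,4)]

step 1: expand (3,4) (f=5, h=4) → closed; open now [(2,4) g=2 f=5, (3,2) g=1 f=7, (3,5) g=2 f=5, (4,3) g=1 f=7, (4,4) g=2 f=7]
step 2: expand (2,4) (f=5, h=3) → closed; open now [(1,4) g=3 f=5, (2,5) g=3 f=5, (3,2) g=1 f=7, (3,5) g=2 f=5, (4,3) g=1 f=7, (4,4) g=2 f=7]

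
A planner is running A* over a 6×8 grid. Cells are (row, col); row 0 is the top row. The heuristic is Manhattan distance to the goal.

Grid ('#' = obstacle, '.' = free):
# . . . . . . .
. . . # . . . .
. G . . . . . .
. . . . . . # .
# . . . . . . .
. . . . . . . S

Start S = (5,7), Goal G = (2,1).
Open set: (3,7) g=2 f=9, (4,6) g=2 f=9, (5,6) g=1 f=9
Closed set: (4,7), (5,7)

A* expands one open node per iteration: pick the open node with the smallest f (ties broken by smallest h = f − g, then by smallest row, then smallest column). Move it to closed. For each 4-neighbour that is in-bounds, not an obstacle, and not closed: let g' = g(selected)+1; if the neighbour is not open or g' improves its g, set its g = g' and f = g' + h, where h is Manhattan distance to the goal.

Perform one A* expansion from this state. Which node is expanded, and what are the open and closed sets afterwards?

expanded=(3,7); open=[(2,7) g=3 f=9, (4,6) g=2 f=9, (5,6) g=1 f=9]; closed=[(3,7), (4,7), (5,7)]

step 1: expand (3,7) (f=9, h=7) → closed; open now [(2,7) g=3 f=9, (4,6) g=2 f=9, (5,6) g=1 f=9]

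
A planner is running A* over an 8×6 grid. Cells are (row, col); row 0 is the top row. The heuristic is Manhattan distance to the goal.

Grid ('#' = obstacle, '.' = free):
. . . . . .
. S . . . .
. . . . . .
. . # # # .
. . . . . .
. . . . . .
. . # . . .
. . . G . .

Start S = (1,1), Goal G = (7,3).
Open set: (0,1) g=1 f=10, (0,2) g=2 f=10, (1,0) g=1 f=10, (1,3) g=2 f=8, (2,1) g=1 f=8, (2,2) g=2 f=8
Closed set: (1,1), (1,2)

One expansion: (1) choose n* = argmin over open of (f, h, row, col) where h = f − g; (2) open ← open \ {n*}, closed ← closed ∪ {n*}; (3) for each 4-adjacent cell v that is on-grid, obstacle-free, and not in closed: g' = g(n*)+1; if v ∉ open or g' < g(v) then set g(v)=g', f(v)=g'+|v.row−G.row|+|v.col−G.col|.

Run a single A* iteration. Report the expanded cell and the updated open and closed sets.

expanded=(1,3); open=[(0,1) g=1 f=10, (0,2) g=2 f=10, (0,3) g=3 f=10, (1,0) g=1 f=10, (1,4) g=3 f=10, (2,1) g=1 f=8, (2,2) g=2 f=8, (2,3) g=3 f=8]; closed=[(1,1), (1,2), (1,3)]

step 1: expand (1,3) (f=8, h=6) → closed; open now [(0,1) g=1 f=10, (0,2) g=2 f=10, (0,3) g=3 f=10, (1,0) g=1 f=10, (1,4) g=3 f=10, (2,1) g=1 f=8, (2,2) g=2 f=8, (2,3) g=3 f=8]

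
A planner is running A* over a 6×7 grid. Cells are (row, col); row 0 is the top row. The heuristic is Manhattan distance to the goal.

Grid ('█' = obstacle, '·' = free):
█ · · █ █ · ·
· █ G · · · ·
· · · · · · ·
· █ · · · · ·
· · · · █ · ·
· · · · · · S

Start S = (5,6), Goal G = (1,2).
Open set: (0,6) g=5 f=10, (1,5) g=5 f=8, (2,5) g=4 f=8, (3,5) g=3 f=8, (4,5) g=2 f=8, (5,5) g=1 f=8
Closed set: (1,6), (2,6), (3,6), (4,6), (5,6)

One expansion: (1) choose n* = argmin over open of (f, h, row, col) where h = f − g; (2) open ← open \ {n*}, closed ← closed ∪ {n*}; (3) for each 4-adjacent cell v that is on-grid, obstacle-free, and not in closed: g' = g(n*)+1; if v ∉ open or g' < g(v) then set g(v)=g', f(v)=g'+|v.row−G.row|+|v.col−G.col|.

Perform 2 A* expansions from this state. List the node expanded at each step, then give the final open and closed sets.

step 1: expand (1,5) (f=8, h=3) → closed; open now [(0,5) g=6 f=10, (0,6) g=5 f=10, (1,4) g=6 f=8, (2,5) g=4 f=8, (3,5) g=3 f=8, (4,5) g=2 f=8, (5,5) g=1 f=8]
step 2: expand (1,4) (f=8, h=2) → closed; open now [(0,5) g=6 f=10, (0,6) g=5 f=10, (1,3) g=7 f=8, (2,4) g=7 f=10, (2,5) g=4 f=8, (3,5) g=3 f=8, (4,5) g=2 f=8, (5,5) g=1 f=8]

order=[(1,5) → (1,4)]; open=[(0,5) g=6 f=10, (0,6) g=5 f=10, (1,3) g=7 f=8, (2,4) g=7 f=10, (2,5) g=4 f=8, (3,5) g=3 f=8, (4,5) g=2 f=8, (5,5) g=1 f=8]; closed=[(1,4), (1,5), (1,6), (2,6), (3,6), (4,6), (5,6)]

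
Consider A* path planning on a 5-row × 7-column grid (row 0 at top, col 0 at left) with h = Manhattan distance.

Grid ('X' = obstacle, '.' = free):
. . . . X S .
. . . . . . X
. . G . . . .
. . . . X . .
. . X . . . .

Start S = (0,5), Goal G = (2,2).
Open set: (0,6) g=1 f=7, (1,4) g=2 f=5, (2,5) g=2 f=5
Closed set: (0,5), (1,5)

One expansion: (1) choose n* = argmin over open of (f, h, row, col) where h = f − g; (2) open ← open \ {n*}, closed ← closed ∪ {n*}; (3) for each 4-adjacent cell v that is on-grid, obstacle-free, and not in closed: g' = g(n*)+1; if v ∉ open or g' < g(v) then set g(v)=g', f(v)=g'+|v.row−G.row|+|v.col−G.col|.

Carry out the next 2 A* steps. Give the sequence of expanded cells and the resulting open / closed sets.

order=[(1,4) → (1,3)]; open=[(0,3) g=4 f=7, (0,6) g=1 f=7, (1,2) g=4 f=5, (2,3) g=4 f=5, (2,4) g=3 f=5, (2,5) g=2 f=5]; closed=[(0,5), (1,3), (1,4), (1,5)]

step 1: expand (1,4) (f=5, h=3) → closed; open now [(0,6) g=1 f=7, (1,3) g=3 f=5, (2,4) g=3 f=5, (2,5) g=2 f=5]
step 2: expand (1,3) (f=5, h=2) → closed; open now [(0,3) g=4 f=7, (0,6) g=1 f=7, (1,2) g=4 f=5, (2,3) g=4 f=5, (2,4) g=3 f=5, (2,5) g=2 f=5]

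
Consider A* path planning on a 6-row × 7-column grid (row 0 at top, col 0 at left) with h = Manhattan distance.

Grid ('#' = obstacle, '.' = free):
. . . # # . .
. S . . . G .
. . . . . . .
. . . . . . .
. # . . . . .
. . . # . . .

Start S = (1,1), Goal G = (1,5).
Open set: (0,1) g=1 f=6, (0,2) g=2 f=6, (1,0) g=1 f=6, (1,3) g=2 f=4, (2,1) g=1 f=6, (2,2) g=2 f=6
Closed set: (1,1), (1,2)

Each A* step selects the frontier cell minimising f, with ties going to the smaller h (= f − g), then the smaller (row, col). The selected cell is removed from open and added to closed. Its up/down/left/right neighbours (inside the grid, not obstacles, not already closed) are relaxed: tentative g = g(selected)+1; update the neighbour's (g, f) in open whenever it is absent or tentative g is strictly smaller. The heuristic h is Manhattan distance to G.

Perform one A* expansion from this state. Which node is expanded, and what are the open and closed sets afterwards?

step 1: expand (1,3) (f=4, h=2) → closed; open now [(0,1) g=1 f=6, (0,2) g=2 f=6, (1,0) g=1 f=6, (1,4) g=3 f=4, (2,1) g=1 f=6, (2,2) g=2 f=6, (2,3) g=3 f=6]

expanded=(1,3); open=[(0,1) g=1 f=6, (0,2) g=2 f=6, (1,0) g=1 f=6, (1,4) g=3 f=4, (2,1) g=1 f=6, (2,2) g=2 f=6, (2,3) g=3 f=6]; closed=[(1,1), (1,2), (1,3)]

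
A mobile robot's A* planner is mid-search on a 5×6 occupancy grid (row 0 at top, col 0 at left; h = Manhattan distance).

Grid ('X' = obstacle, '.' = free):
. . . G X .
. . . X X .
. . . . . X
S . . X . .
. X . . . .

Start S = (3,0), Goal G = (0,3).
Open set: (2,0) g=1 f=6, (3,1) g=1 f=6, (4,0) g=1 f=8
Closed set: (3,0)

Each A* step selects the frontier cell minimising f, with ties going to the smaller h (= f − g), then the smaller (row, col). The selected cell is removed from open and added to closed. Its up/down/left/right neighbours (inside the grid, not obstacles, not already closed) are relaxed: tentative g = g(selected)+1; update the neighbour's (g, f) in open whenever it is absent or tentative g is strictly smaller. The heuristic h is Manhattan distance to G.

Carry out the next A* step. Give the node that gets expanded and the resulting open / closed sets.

expanded=(2,0); open=[(1,0) g=2 f=6, (2,1) g=2 f=6, (3,1) g=1 f=6, (4,0) g=1 f=8]; closed=[(2,0), (3,0)]

step 1: expand (2,0) (f=6, h=5) → closed; open now [(1,0) g=2 f=6, (2,1) g=2 f=6, (3,1) g=1 f=6, (4,0) g=1 f=8]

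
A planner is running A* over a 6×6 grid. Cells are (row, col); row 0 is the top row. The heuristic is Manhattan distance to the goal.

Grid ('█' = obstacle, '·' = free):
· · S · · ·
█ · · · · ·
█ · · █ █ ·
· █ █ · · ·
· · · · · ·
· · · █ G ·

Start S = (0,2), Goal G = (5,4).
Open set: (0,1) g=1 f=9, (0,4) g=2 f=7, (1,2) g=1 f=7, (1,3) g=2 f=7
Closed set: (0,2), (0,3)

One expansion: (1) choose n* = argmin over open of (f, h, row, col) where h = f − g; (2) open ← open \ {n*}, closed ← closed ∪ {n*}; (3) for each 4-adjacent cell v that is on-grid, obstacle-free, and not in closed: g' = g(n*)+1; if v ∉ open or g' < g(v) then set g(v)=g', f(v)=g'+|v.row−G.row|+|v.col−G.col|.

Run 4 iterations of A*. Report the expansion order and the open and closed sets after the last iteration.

order=[(0,4) → (1,4) → (1,3) → (1,2)]; open=[(0,1) g=1 f=9, (0,5) g=3 f=9, (1,1) g=2 f=9, (1,5) g=4 f=9, (2,2) g=2 f=7]; closed=[(0,2), (0,3), (0,4), (1,2), (1,3), (1,4)]

step 1: expand (0,4) (f=7, h=5) → closed; open now [(0,1) g=1 f=9, (0,5) g=3 f=9, (1,2) g=1 f=7, (1,3) g=2 f=7, (1,4) g=3 f=7]
step 2: expand (1,4) (f=7, h=4) → closed; open now [(0,1) g=1 f=9, (0,5) g=3 f=9, (1,2) g=1 f=7, (1,3) g=2 f=7, (1,5) g=4 f=9]
step 3: expand (1,3) (f=7, h=5) → closed; open now [(0,1) g=1 f=9, (0,5) g=3 f=9, (1,2) g=1 f=7, (1,5) g=4 f=9]
step 4: expand (1,2) (f=7, h=6) → closed; open now [(0,1) g=1 f=9, (0,5) g=3 f=9, (1,1) g=2 f=9, (1,5) g=4 f=9, (2,2) g=2 f=7]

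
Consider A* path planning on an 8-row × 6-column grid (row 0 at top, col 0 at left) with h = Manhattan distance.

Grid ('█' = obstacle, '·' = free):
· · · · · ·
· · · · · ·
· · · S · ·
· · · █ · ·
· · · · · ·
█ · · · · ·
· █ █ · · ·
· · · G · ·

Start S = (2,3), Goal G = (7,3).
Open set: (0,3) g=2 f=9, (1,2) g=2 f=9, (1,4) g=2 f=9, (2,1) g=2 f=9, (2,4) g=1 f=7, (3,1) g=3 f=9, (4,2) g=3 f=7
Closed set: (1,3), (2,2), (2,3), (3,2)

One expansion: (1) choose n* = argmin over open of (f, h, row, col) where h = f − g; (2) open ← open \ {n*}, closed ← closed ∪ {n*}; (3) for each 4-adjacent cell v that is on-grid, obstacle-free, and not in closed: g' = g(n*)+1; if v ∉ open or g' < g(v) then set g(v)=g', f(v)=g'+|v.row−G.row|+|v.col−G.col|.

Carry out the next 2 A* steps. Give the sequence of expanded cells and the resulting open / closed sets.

step 1: expand (4,2) (f=7, h=4) → closed; open now [(0,3) g=2 f=9, (1,2) g=2 f=9, (1,4) g=2 f=9, (2,1) g=2 f=9, (2,4) g=1 f=7, (3,1) g=3 f=9, (4,1) g=4 f=9, (4,3) g=4 f=7, (5,2) g=4 f=7]
step 2: expand (4,3) (f=7, h=3) → closed; open now [(0,3) g=2 f=9, (1,2) g=2 f=9, (1,4) g=2 f=9, (2,1) g=2 f=9, (2,4) g=1 f=7, (3,1) g=3 f=9, (4,1) g=4 f=9, (4,4) g=5 f=9, (5,2) g=4 f=7, (5,3) g=5 f=7]

order=[(4,2) → (4,3)]; open=[(0,3) g=2 f=9, (1,2) g=2 f=9, (1,4) g=2 f=9, (2,1) g=2 f=9, (2,4) g=1 f=7, (3,1) g=3 f=9, (4,1) g=4 f=9, (4,4) g=5 f=9, (5,2) g=4 f=7, (5,3) g=5 f=7]; closed=[(1,3), (2,2), (2,3), (3,2), (4,2), (4,3)]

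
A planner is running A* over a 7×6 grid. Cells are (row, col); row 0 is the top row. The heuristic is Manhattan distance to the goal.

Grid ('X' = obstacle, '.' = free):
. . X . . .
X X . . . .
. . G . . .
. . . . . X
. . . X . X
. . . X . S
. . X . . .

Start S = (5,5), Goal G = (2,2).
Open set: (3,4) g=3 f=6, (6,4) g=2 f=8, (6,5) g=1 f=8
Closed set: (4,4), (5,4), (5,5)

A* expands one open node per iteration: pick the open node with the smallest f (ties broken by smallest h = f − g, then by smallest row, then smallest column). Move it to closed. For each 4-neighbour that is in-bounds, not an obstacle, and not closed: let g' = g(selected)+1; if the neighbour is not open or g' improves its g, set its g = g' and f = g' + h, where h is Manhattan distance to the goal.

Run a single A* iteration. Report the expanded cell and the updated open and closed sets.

expanded=(3,4); open=[(2,4) g=4 f=6, (3,3) g=4 f=6, (6,4) g=2 f=8, (6,5) g=1 f=8]; closed=[(3,4), (4,4), (5,4), (5,5)]

step 1: expand (3,4) (f=6, h=3) → closed; open now [(2,4) g=4 f=6, (3,3) g=4 f=6, (6,4) g=2 f=8, (6,5) g=1 f=8]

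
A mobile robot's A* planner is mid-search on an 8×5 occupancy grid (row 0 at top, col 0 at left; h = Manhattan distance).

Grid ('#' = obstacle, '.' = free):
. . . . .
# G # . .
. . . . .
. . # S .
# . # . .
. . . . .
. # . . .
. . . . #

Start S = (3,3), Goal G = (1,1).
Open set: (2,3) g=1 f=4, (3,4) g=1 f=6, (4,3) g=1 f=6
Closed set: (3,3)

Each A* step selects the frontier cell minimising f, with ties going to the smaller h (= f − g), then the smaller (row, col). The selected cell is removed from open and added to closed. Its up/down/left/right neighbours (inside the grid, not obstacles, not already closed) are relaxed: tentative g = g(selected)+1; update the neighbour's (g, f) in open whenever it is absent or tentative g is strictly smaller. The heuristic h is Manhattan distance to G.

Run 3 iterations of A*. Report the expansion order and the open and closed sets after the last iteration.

order=[(2,3) → (1,3) → (2,2)]; open=[(0,3) g=3 f=6, (1,4) g=3 f=6, (2,1) g=3 f=4, (2,4) g=2 f=6, (3,4) g=1 f=6, (4,3) g=1 f=6]; closed=[(1,3), (2,2), (2,3), (3,3)]

step 1: expand (2,3) (f=4, h=3) → closed; open now [(1,3) g=2 f=4, (2,2) g=2 f=4, (2,4) g=2 f=6, (3,4) g=1 f=6, (4,3) g=1 f=6]
step 2: expand (1,3) (f=4, h=2) → closed; open now [(0,3) g=3 f=6, (1,4) g=3 f=6, (2,2) g=2 f=4, (2,4) g=2 f=6, (3,4) g=1 f=6, (4,3) g=1 f=6]
step 3: expand (2,2) (f=4, h=2) → closed; open now [(0,3) g=3 f=6, (1,4) g=3 f=6, (2,1) g=3 f=4, (2,4) g=2 f=6, (3,4) g=1 f=6, (4,3) g=1 f=6]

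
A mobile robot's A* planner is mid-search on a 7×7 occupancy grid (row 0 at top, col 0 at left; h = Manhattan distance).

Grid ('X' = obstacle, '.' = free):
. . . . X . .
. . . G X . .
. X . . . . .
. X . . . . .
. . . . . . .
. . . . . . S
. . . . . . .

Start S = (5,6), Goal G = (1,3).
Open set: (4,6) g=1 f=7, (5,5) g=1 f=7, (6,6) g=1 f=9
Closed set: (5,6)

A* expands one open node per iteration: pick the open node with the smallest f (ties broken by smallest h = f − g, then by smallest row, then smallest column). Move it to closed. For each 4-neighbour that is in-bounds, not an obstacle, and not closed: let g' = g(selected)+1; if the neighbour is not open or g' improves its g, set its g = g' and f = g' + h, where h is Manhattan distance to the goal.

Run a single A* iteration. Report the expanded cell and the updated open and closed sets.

expanded=(4,6); open=[(3,6) g=2 f=7, (4,5) g=2 f=7, (5,5) g=1 f=7, (6,6) g=1 f=9]; closed=[(4,6), (5,6)]

step 1: expand (4,6) (f=7, h=6) → closed; open now [(3,6) g=2 f=7, (4,5) g=2 f=7, (5,5) g=1 f=7, (6,6) g=1 f=9]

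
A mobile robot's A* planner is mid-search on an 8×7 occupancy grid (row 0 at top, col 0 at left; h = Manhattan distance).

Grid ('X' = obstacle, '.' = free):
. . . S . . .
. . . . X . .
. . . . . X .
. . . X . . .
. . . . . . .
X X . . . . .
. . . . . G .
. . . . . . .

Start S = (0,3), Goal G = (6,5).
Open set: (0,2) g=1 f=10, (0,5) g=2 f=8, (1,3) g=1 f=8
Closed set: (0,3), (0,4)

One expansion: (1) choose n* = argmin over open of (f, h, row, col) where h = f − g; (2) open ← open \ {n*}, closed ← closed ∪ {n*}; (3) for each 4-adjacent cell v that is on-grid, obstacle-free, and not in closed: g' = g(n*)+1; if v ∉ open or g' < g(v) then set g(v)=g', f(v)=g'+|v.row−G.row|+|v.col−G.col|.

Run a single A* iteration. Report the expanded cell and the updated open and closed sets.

expanded=(0,5); open=[(0,2) g=1 f=10, (0,6) g=3 f=10, (1,3) g=1 f=8, (1,5) g=3 f=8]; closed=[(0,3), (0,4), (0,5)]

step 1: expand (0,5) (f=8, h=6) → closed; open now [(0,2) g=1 f=10, (0,6) g=3 f=10, (1,3) g=1 f=8, (1,5) g=3 f=8]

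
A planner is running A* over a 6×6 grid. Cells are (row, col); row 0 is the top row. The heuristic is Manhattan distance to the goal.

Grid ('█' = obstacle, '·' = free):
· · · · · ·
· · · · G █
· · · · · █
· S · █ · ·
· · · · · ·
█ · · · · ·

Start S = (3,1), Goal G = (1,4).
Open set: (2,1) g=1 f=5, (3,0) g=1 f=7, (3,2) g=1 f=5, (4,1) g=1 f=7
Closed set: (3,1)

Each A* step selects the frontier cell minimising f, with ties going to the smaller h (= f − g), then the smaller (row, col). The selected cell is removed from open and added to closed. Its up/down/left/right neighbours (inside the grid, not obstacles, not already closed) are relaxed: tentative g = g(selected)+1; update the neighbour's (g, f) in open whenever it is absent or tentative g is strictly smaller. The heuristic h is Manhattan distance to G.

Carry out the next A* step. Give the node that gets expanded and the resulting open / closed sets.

step 1: expand (2,1) (f=5, h=4) → closed; open now [(1,1) g=2 f=5, (2,0) g=2 f=7, (2,2) g=2 f=5, (3,0) g=1 f=7, (3,2) g=1 f=5, (4,1) g=1 f=7]

expanded=(2,1); open=[(1,1) g=2 f=5, (2,0) g=2 f=7, (2,2) g=2 f=5, (3,0) g=1 f=7, (3,2) g=1 f=5, (4,1) g=1 f=7]; closed=[(2,1), (3,1)]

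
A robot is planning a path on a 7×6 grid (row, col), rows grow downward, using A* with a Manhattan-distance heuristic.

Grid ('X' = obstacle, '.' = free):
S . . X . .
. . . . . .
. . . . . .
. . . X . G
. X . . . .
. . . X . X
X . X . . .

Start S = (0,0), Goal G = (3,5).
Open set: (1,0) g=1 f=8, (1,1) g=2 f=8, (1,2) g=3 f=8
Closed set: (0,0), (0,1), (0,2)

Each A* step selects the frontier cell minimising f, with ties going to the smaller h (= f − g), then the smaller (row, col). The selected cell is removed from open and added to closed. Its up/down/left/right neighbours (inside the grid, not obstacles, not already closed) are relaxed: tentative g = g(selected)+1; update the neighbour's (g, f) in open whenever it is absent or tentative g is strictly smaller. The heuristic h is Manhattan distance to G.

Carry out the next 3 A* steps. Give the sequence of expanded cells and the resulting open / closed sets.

order=[(1,2) → (1,3) → (1,4)]; open=[(0,4) g=6 f=10, (1,0) g=1 f=8, (1,1) g=2 f=8, (1,5) g=6 f=8, (2,2) g=4 f=8, (2,3) g=5 f=8, (2,4) g=6 f=8]; closed=[(0,0), (0,1), (0,2), (1,2), (1,3), (1,4)]

step 1: expand (1,2) (f=8, h=5) → closed; open now [(1,0) g=1 f=8, (1,1) g=2 f=8, (1,3) g=4 f=8, (2,2) g=4 f=8]
step 2: expand (1,3) (f=8, h=4) → closed; open now [(1,0) g=1 f=8, (1,1) g=2 f=8, (1,4) g=5 f=8, (2,2) g=4 f=8, (2,3) g=5 f=8]
step 3: expand (1,4) (f=8, h=3) → closed; open now [(0,4) g=6 f=10, (1,0) g=1 f=8, (1,1) g=2 f=8, (1,5) g=6 f=8, (2,2) g=4 f=8, (2,3) g=5 f=8, (2,4) g=6 f=8]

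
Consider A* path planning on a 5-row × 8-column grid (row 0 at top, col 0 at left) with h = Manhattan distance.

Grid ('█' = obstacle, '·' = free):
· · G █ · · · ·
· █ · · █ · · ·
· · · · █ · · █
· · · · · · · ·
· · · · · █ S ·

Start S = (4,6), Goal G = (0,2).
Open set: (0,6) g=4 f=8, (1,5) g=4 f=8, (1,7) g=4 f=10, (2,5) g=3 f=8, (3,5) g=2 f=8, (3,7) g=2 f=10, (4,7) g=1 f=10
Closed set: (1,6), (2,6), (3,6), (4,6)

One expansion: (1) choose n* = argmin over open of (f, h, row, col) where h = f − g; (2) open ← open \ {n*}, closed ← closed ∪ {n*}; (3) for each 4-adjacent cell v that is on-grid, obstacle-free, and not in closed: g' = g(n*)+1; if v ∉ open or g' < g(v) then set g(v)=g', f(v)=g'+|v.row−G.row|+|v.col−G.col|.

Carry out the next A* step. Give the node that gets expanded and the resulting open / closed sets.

expanded=(0,6); open=[(0,5) g=5 f=8, (0,7) g=5 f=10, (1,5) g=4 f=8, (1,7) g=4 f=10, (2,5) g=3 f=8, (3,5) g=2 f=8, (3,7) g=2 f=10, (4,7) g=1 f=10]; closed=[(0,6), (1,6), (2,6), (3,6), (4,6)]

step 1: expand (0,6) (f=8, h=4) → closed; open now [(0,5) g=5 f=8, (0,7) g=5 f=10, (1,5) g=4 f=8, (1,7) g=4 f=10, (2,5) g=3 f=8, (3,5) g=2 f=8, (3,7) g=2 f=10, (4,7) g=1 f=10]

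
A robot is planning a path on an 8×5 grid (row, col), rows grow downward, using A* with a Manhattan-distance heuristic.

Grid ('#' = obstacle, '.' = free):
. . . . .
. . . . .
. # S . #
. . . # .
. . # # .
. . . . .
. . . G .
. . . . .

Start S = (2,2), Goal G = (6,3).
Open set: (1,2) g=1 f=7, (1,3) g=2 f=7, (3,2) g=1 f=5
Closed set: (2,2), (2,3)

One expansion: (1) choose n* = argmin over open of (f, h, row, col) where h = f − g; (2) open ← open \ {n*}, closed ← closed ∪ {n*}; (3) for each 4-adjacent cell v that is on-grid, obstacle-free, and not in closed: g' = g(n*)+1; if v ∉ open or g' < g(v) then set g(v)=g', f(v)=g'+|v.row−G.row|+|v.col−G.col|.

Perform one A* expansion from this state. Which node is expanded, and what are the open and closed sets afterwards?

step 1: expand (3,2) (f=5, h=4) → closed; open now [(1,2) g=1 f=7, (1,3) g=2 f=7, (3,1) g=2 f=7]

expanded=(3,2); open=[(1,2) g=1 f=7, (1,3) g=2 f=7, (3,1) g=2 f=7]; closed=[(2,2), (2,3), (3,2)]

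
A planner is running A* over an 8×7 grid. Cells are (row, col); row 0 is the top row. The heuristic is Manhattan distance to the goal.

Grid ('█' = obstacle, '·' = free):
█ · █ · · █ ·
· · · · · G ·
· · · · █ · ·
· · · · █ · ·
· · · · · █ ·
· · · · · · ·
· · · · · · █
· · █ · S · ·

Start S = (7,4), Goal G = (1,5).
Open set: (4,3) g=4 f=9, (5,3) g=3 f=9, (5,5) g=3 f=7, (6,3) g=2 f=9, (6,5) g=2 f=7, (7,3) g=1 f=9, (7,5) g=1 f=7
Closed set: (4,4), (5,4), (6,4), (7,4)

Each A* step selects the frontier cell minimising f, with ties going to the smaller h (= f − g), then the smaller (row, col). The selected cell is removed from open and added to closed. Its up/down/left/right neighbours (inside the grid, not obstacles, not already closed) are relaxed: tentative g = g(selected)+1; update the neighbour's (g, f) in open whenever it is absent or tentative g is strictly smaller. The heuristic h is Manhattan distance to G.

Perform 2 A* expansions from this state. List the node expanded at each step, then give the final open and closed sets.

step 1: expand (5,5) (f=7, h=4) → closed; open now [(4,3) g=4 f=9, (5,3) g=3 f=9, (5,6) g=4 f=9, (6,3) g=2 f=9, (6,5) g=2 f=7, (7,3) g=1 f=9, (7,5) g=1 f=7]
step 2: expand (6,5) (f=7, h=5) → closed; open now [(4,3) g=4 f=9, (5,3) g=3 f=9, (5,6) g=4 f=9, (6,3) g=2 f=9, (7,3) g=1 f=9, (7,5) g=1 f=7]

order=[(5,5) → (6,5)]; open=[(4,3) g=4 f=9, (5,3) g=3 f=9, (5,6) g=4 f=9, (6,3) g=2 f=9, (7,3) g=1 f=9, (7,5) g=1 f=7]; closed=[(4,4), (5,4), (5,5), (6,4), (6,5), (7,4)]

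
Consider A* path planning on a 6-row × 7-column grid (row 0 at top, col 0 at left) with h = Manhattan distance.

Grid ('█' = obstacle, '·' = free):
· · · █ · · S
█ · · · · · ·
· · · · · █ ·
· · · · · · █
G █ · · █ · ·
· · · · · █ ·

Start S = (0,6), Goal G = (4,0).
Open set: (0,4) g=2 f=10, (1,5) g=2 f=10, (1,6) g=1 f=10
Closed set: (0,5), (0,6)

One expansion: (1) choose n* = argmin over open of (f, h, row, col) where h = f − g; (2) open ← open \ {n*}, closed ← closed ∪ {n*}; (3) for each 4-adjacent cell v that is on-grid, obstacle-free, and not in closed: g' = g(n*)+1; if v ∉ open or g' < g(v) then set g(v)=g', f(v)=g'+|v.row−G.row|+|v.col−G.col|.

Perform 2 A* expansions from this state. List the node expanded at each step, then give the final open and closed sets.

order=[(0,4) → (1,4)]; open=[(1,3) g=4 f=10, (1,5) g=2 f=10, (1,6) g=1 f=10, (2,4) g=4 f=10]; closed=[(0,4), (0,5), (0,6), (1,4)]

step 1: expand (0,4) (f=10, h=8) → closed; open now [(1,4) g=3 f=10, (1,5) g=2 f=10, (1,6) g=1 f=10]
step 2: expand (1,4) (f=10, h=7) → closed; open now [(1,3) g=4 f=10, (1,5) g=2 f=10, (1,6) g=1 f=10, (2,4) g=4 f=10]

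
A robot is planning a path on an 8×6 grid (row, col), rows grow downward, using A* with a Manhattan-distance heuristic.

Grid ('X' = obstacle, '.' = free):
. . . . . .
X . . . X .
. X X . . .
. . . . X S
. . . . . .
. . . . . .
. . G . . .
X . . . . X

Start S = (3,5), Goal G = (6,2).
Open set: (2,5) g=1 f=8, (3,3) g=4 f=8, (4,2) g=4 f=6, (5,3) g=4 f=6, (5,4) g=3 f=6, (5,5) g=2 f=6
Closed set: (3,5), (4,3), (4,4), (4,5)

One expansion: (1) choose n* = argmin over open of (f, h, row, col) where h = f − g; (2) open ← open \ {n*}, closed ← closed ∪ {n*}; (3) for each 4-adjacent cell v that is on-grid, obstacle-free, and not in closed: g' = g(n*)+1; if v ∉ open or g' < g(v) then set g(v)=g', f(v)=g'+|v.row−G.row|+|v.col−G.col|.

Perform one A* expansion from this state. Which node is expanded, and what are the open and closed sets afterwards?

expanded=(4,2); open=[(2,5) g=1 f=8, (3,2) g=5 f=8, (3,3) g=4 f=8, (4,1) g=5 f=8, (5,2) g=5 f=6, (5,3) g=4 f=6, (5,4) g=3 f=6, (5,5) g=2 f=6]; closed=[(3,5), (4,2), (4,3), (4,4), (4,5)]

step 1: expand (4,2) (f=6, h=2) → closed; open now [(2,5) g=1 f=8, (3,2) g=5 f=8, (3,3) g=4 f=8, (4,1) g=5 f=8, (5,2) g=5 f=6, (5,3) g=4 f=6, (5,4) g=3 f=6, (5,5) g=2 f=6]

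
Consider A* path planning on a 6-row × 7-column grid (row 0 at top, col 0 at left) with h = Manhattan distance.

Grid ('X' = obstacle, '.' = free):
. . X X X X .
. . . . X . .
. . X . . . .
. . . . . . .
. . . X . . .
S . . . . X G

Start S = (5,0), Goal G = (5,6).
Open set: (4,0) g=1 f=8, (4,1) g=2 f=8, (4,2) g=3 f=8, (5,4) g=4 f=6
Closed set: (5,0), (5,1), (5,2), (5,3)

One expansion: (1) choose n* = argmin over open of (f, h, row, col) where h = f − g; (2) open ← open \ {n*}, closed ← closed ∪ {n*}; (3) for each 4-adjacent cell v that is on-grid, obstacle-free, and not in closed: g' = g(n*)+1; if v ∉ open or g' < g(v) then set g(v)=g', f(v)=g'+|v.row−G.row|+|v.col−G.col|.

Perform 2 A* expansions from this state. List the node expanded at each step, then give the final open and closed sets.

order=[(5,4) → (4,4)]; open=[(3,4) g=6 f=10, (4,0) g=1 f=8, (4,1) g=2 f=8, (4,2) g=3 f=8, (4,5) g=6 f=8]; closed=[(4,4), (5,0), (5,1), (5,2), (5,3), (5,4)]

step 1: expand (5,4) (f=6, h=2) → closed; open now [(4,0) g=1 f=8, (4,1) g=2 f=8, (4,2) g=3 f=8, (4,4) g=5 f=8]
step 2: expand (4,4) (f=8, h=3) → closed; open now [(3,4) g=6 f=10, (4,0) g=1 f=8, (4,1) g=2 f=8, (4,2) g=3 f=8, (4,5) g=6 f=8]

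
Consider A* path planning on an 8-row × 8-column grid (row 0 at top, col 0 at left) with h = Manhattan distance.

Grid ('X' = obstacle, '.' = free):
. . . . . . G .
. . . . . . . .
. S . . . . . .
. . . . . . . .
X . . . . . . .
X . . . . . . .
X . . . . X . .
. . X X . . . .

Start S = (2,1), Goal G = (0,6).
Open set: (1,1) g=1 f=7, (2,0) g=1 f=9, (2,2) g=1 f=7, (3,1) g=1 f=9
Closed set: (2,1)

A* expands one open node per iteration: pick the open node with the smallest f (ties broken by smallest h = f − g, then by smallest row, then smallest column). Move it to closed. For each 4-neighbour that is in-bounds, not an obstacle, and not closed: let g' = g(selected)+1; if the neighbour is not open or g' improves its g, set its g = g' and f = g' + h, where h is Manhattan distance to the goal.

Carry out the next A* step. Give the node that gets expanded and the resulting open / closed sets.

step 1: expand (1,1) (f=7, h=6) → closed; open now [(0,1) g=2 f=7, (1,0) g=2 f=9, (1,2) g=2 f=7, (2,0) g=1 f=9, (2,2) g=1 f=7, (3,1) g=1 f=9]

expanded=(1,1); open=[(0,1) g=2 f=7, (1,0) g=2 f=9, (1,2) g=2 f=7, (2,0) g=1 f=9, (2,2) g=1 f=7, (3,1) g=1 f=9]; closed=[(1,1), (2,1)]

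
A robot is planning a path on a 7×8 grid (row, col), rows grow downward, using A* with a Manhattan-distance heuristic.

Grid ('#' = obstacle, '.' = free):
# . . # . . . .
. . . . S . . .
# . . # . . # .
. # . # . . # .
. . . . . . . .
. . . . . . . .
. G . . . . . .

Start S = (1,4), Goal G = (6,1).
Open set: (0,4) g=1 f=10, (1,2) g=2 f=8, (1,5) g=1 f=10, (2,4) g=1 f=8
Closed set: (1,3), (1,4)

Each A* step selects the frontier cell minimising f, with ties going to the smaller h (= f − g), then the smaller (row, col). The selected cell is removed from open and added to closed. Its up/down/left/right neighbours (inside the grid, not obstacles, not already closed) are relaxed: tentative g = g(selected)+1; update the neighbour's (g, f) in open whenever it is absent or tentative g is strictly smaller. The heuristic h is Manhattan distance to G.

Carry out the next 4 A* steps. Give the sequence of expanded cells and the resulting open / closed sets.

order=[(1,2) → (1,1) → (2,1) → (2,2)]; open=[(0,1) g=4 f=10, (0,2) g=3 f=10, (0,4) g=1 f=10, (1,0) g=4 f=10, (1,5) g=1 f=10, (2,4) g=1 f=8, (3,2) g=4 f=8]; closed=[(1,1), (1,2), (1,3), (1,4), (2,1), (2,2)]

step 1: expand (1,2) (f=8, h=6) → closed; open now [(0,2) g=3 f=10, (0,4) g=1 f=10, (1,1) g=3 f=8, (1,5) g=1 f=10, (2,2) g=3 f=8, (2,4) g=1 f=8]
step 2: expand (1,1) (f=8, h=5) → closed; open now [(0,1) g=4 f=10, (0,2) g=3 f=10, (0,4) g=1 f=10, (1,0) g=4 f=10, (1,5) g=1 f=10, (2,1) g=4 f=8, (2,2) g=3 f=8, (2,4) g=1 f=8]
step 3: expand (2,1) (f=8, h=4) → closed; open now [(0,1) g=4 f=10, (0,2) g=3 f=10, (0,4) g=1 f=10, (1,0) g=4 f=10, (1,5) g=1 f=10, (2,2) g=3 f=8, (2,4) g=1 f=8]
step 4: expand (2,2) (f=8, h=5) → closed; open now [(0,1) g=4 f=10, (0,2) g=3 f=10, (0,4) g=1 f=10, (1,0) g=4 f=10, (1,5) g=1 f=10, (2,4) g=1 f=8, (3,2) g=4 f=8]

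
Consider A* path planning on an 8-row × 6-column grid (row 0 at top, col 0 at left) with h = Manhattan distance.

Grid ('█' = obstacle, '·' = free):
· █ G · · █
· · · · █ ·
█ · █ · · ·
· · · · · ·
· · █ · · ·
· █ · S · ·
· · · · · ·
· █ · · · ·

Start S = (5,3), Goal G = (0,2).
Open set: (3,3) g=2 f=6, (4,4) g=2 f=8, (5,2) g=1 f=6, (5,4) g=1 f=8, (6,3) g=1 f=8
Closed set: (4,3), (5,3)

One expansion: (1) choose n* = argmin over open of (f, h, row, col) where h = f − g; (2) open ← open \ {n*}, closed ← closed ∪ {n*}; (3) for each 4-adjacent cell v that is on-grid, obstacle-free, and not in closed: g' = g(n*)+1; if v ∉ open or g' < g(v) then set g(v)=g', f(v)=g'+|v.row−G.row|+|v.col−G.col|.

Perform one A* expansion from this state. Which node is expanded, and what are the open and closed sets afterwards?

step 1: expand (3,3) (f=6, h=4) → closed; open now [(2,3) g=3 f=6, (3,2) g=3 f=6, (3,4) g=3 f=8, (4,4) g=2 f=8, (5,2) g=1 f=6, (5,4) g=1 f=8, (6,3) g=1 f=8]

expanded=(3,3); open=[(2,3) g=3 f=6, (3,2) g=3 f=6, (3,4) g=3 f=8, (4,4) g=2 f=8, (5,2) g=1 f=6, (5,4) g=1 f=8, (6,3) g=1 f=8]; closed=[(3,3), (4,3), (5,3)]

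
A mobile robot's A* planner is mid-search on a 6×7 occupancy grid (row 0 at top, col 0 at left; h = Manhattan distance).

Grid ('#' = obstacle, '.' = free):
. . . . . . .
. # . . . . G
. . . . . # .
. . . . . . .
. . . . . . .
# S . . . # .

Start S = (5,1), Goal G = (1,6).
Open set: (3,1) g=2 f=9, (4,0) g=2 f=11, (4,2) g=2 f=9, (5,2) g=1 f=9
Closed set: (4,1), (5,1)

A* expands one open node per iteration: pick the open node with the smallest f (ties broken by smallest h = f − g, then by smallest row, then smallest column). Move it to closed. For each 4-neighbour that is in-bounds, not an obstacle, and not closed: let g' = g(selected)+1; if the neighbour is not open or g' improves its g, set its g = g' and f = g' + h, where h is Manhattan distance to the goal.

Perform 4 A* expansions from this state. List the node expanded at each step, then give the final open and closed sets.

step 1: expand (3,1) (f=9, h=7) → closed; open now [(2,1) g=3 f=9, (3,0) g=3 f=11, (3,2) g=3 f=9, (4,0) g=2 f=11, (4,2) g=2 f=9, (5,2) g=1 f=9]
step 2: expand (2,1) (f=9, h=6) → closed; open now [(2,0) g=4 f=11, (2,2) g=4 f=9, (3,0) g=3 f=11, (3,2) g=3 f=9, (4,0) g=2 f=11, (4,2) g=2 f=9, (5,2) g=1 f=9]
step 3: expand (2,2) (f=9, h=5) → closed; open now [(1,2) g=5 f=9, (2,0) g=4 f=11, (2,3) g=5 f=9, (3,0) g=3 f=11, (3,2) g=3 f=9, (4,0) g=2 f=11, (4,2) g=2 f=9, (5,2) g=1 f=9]
step 4: expand (1,2) (f=9, h=4) → closed; open now [(0,2) g=6 f=11, (1,3) g=6 f=9, (2,0) g=4 f=11, (2,3) g=5 f=9, (3,0) g=3 f=11, (3,2) g=3 f=9, (4,0) g=2 f=11, (4,2) g=2 f=9, (5,2) g=1 f=9]

order=[(3,1) → (2,1) → (2,2) → (1,2)]; open=[(0,2) g=6 f=11, (1,3) g=6 f=9, (2,0) g=4 f=11, (2,3) g=5 f=9, (3,0) g=3 f=11, (3,2) g=3 f=9, (4,0) g=2 f=11, (4,2) g=2 f=9, (5,2) g=1 f=9]; closed=[(1,2), (2,1), (2,2), (3,1), (4,1), (5,1)]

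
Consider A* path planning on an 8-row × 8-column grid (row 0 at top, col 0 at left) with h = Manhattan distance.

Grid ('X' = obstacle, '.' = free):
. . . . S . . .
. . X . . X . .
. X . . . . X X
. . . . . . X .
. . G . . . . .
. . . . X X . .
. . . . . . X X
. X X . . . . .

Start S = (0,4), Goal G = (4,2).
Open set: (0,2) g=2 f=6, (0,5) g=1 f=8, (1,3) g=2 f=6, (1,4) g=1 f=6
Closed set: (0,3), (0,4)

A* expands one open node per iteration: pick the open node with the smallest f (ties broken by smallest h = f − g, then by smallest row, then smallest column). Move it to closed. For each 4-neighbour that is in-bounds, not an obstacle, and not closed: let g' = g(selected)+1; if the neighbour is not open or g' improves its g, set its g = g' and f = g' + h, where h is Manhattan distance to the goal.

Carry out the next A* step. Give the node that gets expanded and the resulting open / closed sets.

expanded=(0,2); open=[(0,1) g=3 f=8, (0,5) g=1 f=8, (1,3) g=2 f=6, (1,4) g=1 f=6]; closed=[(0,2), (0,3), (0,4)]

step 1: expand (0,2) (f=6, h=4) → closed; open now [(0,1) g=3 f=8, (0,5) g=1 f=8, (1,3) g=2 f=6, (1,4) g=1 f=6]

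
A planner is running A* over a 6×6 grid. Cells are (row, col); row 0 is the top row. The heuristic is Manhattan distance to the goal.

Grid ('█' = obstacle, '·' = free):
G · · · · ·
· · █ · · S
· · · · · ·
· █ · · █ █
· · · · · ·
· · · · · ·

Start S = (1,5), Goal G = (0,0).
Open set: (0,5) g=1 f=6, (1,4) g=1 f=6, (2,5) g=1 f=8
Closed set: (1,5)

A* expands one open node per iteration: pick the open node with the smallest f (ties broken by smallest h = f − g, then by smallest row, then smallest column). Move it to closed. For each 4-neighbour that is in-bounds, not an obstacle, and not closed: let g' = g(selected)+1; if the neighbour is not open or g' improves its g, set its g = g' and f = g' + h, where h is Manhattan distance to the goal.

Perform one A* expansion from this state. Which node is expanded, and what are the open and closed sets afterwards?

step 1: expand (0,5) (f=6, h=5) → closed; open now [(0,4) g=2 f=6, (1,4) g=1 f=6, (2,5) g=1 f=8]

expanded=(0,5); open=[(0,4) g=2 f=6, (1,4) g=1 f=6, (2,5) g=1 f=8]; closed=[(0,5), (1,5)]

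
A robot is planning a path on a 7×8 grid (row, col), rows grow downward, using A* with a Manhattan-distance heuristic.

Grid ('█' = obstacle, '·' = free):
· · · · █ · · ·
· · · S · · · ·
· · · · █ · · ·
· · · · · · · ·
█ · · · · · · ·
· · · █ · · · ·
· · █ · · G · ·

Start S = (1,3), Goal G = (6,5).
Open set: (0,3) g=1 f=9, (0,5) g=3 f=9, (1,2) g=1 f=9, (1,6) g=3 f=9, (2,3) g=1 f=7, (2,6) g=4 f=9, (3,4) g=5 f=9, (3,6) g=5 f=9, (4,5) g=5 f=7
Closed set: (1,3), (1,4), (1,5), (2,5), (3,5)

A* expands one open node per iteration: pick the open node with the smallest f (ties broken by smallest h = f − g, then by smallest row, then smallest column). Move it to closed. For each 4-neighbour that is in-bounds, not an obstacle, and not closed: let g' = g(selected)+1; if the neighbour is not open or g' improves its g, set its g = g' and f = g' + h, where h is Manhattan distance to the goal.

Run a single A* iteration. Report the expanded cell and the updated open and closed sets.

expanded=(4,5); open=[(0,3) g=1 f=9, (0,5) g=3 f=9, (1,2) g=1 f=9, (1,6) g=3 f=9, (2,3) g=1 f=7, (2,6) g=4 f=9, (3,4) g=5 f=9, (3,6) g=5 f=9, (4,4) g=6 f=9, (4,6) g=6 f=9, (5,5) g=6 f=7]; closed=[(1,3), (1,4), (1,5), (2,5), (3,5), (4,5)]

step 1: expand (4,5) (f=7, h=2) → closed; open now [(0,3) g=1 f=9, (0,5) g=3 f=9, (1,2) g=1 f=9, (1,6) g=3 f=9, (2,3) g=1 f=7, (2,6) g=4 f=9, (3,4) g=5 f=9, (3,6) g=5 f=9, (4,4) g=6 f=9, (4,6) g=6 f=9, (5,5) g=6 f=7]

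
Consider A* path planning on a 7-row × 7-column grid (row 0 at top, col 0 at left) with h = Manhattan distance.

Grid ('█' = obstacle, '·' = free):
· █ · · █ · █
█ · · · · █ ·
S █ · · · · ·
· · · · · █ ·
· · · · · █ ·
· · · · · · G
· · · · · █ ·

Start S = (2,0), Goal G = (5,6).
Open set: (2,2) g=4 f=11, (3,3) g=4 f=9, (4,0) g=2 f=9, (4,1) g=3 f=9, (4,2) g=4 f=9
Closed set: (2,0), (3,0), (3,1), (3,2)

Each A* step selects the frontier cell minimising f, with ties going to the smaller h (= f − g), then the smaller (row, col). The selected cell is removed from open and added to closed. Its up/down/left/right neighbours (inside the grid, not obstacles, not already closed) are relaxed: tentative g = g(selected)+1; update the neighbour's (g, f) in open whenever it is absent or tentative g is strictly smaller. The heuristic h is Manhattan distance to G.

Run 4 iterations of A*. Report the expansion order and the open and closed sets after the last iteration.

step 1: expand (3,3) (f=9, h=5) → closed; open now [(2,2) g=4 f=11, (2,3) g=5 f=11, (3,4) g=5 f=9, (4,0) g=2 f=9, (4,1) g=3 f=9, (4,2) g=4 f=9, (4,3) g=5 f=9]
step 2: expand (3,4) (f=9, h=4) → closed; open now [(2,2) g=4 f=11, (2,3) g=5 f=11, (2,4) g=6 f=11, (4,0) g=2 f=9, (4,1) g=3 f=9, (4,2) g=4 f=9, (4,3) g=5 f=9, (4,4) g=6 f=9]
step 3: expand (4,4) (f=9, h=3) → closed; open now [(2,2) g=4 f=11, (2,3) g=5 f=11, (2,4) g=6 f=11, (4,0) g=2 f=9, (4,1) g=3 f=9, (4,2) g=4 f=9, (4,3) g=5 f=9, (5,4) g=7 f=9]
step 4: expand (5,4) (f=9, h=2) → closed; open now [(2,2) g=4 f=11, (2,3) g=5 f=11, (2,4) g=6 f=11, (4,0) g=2 f=9, (4,1) g=3 f=9, (4,2) g=4 f=9, (4,3) g=5 f=9, (5,3) g=8 f=11, (5,5) g=8 f=9, (6,4) g=8 f=11]

order=[(3,3) → (3,4) → (4,4) → (5,4)]; open=[(2,2) g=4 f=11, (2,3) g=5 f=11, (2,4) g=6 f=11, (4,0) g=2 f=9, (4,1) g=3 f=9, (4,2) g=4 f=9, (4,3) g=5 f=9, (5,3) g=8 f=11, (5,5) g=8 f=9, (6,4) g=8 f=11]; closed=[(2,0), (3,0), (3,1), (3,2), (3,3), (3,4), (4,4), (5,4)]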